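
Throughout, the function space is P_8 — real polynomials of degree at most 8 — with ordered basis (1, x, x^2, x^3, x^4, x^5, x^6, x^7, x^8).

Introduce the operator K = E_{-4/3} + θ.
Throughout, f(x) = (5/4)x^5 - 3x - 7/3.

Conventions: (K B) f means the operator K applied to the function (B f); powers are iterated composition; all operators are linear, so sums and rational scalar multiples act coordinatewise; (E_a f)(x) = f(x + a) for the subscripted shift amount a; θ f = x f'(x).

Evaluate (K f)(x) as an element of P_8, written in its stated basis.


E_{-4/3} f = (5/4)x^5 - (25/3)x^4 + (200/9)x^3 - (800/27)x^2 + (1357/81)x - 875/243
θ f = (25/4)x^5 - 3x
(E_{-4/3} + θ) f = (15/2)x^5 - (25/3)x^4 + (200/9)x^3 - (800/27)x^2 + (1114/81)x - 875/243

the image equals g(x) = (15/2)x^5 - (25/3)x^4 + (200/9)x^3 - (800/27)x^2 + (1114/81)x - 875/243


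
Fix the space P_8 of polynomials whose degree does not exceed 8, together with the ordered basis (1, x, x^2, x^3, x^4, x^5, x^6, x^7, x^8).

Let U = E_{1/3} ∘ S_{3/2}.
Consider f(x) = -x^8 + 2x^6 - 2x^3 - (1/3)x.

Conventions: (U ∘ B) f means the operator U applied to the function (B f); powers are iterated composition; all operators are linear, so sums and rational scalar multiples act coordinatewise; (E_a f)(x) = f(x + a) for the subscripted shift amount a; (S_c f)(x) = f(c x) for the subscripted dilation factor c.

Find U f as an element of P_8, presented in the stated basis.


the result is g(x) = -(6561/256)x^8 - (2187/32)x^7 - (3645/64)x^6 - (243/32)x^5 + (2025/128)x^4 + (135/32)x^3 - (225/64)x^2 - (73/32)x - 299/768

S_{3/2} f = -(6561/256)x^8 + (729/32)x^6 - (27/4)x^3 - (1/2)x
E_{1/3} S_{3/2} f = -(6561/256)x^8 - (2187/32)x^7 - (3645/64)x^6 - (243/32)x^5 + (2025/128)x^4 + (135/32)x^3 - (225/64)x^2 - (73/32)x - 299/768


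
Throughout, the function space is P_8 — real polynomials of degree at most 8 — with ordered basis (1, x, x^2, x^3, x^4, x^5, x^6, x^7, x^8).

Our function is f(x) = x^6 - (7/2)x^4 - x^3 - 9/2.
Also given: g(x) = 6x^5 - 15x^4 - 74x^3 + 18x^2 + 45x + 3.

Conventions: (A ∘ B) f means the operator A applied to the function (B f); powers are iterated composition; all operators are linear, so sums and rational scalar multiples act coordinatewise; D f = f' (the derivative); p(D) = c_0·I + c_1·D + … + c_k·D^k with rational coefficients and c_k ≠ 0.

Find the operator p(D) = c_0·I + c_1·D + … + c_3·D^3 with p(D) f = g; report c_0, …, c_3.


p(D) = D − (1/2)·D^2 − (1/2)·D^3, i.e. c_0 = 0, c_1 = 1, c_2 = -1/2, c_3 = -1/2

D^0 f = x^6 - (7/2)x^4 - x^3 - 9/2
D^1 f = 6x^5 - 14x^3 - 3x^2
D^2 f = 30x^4 - 42x^2 - 6x
D^3 f = 120x^3 - 84x - 6
matching coefficients of g against c_0 f + c_1 Df + … from the top degree down determines the c_i
solution: c_0 = 0, c_1 = 1, c_2 = -1/2, c_3 = -1/2


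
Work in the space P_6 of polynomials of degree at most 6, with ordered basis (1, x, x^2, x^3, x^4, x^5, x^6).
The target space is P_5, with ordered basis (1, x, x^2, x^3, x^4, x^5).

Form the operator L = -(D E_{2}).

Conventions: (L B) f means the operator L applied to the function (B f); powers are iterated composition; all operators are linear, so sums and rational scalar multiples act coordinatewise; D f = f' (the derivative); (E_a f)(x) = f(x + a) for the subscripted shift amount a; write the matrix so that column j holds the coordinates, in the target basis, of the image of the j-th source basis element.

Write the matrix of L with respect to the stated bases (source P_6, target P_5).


the matrix is [[0, -1, -4, -12, -32, -80, -192]; [0, 0, -2, -12, -48, -160, -480]; [0, 0, 0, -3, -24, -120, -480]; [0, 0, 0, 0, -4, -40, -240]; [0, 0, 0, 0, 0, -5, -60]; [0, 0, 0, 0, 0, 0, -6]] (rows listed top to bottom)

image of 1: 0
image of x: -1
image of x^2: -2x - 4
image of x^3: -3x^2 - 12x - 12
image of x^4: -4x^3 - 24x^2 - 48x - 32
image of x^5: -5x^4 - 40x^3 - 120x^2 - 160x - 80
image of x^6: -6x^5 - 60x^4 - 240x^3 - 480x^2 - 480x - 192
each image's coordinates form column j of the matrix


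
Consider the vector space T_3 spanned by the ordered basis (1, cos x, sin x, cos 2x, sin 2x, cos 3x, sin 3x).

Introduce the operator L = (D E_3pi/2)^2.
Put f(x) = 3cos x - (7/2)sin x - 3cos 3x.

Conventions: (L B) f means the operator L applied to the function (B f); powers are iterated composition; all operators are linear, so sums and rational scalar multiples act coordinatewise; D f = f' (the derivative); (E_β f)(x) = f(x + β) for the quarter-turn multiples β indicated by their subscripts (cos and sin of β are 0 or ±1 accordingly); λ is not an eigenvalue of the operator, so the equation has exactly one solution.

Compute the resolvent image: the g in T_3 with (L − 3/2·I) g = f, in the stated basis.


write g with unknown coordinates in the stated basis and equate coefficients in (L − 3/2·I) g = f
solving from the highest basis element down gives g = -6cos x + 7sin x - (2/5)cos 3x
check: L g = -6cos x + 7sin x - (18/5)cos 3x
so L g − 3/2·g = 3cos x - (7/2)sin x - 3cos 3x = f ✓

the result is g(x) = -6cos x + 7sin x - (2/5)cos 3x


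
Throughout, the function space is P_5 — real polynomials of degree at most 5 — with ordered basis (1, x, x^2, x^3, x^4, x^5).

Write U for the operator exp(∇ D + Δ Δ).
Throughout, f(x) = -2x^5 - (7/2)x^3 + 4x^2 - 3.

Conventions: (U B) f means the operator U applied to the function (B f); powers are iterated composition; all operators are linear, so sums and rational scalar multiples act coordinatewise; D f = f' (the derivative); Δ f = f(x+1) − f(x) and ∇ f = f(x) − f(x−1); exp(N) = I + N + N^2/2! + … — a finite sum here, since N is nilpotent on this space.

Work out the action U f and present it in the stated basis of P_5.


the result is g(x) = -2x^5 - (167/2)x^3 - 56x^2 - 702x - 575/2

order-1 term: -80x^3 - 60x^2 - 222x - 89/2
order-2 term: -480x - 240
the series for exp(∇ D + Δ Δ) f terminates at order 2
exp(∇ D + Δ Δ) f = -2x^5 - (167/2)x^3 - 56x^2 - 702x - 575/2


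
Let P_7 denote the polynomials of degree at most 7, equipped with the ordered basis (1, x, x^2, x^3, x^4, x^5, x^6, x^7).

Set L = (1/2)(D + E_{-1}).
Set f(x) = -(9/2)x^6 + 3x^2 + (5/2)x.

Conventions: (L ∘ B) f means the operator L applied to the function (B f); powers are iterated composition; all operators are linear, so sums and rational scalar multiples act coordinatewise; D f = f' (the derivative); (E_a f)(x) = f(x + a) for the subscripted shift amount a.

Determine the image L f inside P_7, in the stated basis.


D f = -27x^5 + 6x + 5/2
E_{-1} f = -(9/2)x^6 + 27x^5 - (135/2)x^4 + 90x^3 - (129/2)x^2 + (47/2)x - 4
(D + E_{-1}) f = -(9/2)x^6 - (135/2)x^4 + 90x^3 - (129/2)x^2 + (59/2)x - 3/2
((1/2)(D + E_{-1})) f = -(9/4)x^6 - (135/4)x^4 + 45x^3 - (129/4)x^2 + (59/4)x - 3/4

the result is g(x) = -(9/4)x^6 - (135/4)x^4 + 45x^3 - (129/4)x^2 + (59/4)x - 3/4


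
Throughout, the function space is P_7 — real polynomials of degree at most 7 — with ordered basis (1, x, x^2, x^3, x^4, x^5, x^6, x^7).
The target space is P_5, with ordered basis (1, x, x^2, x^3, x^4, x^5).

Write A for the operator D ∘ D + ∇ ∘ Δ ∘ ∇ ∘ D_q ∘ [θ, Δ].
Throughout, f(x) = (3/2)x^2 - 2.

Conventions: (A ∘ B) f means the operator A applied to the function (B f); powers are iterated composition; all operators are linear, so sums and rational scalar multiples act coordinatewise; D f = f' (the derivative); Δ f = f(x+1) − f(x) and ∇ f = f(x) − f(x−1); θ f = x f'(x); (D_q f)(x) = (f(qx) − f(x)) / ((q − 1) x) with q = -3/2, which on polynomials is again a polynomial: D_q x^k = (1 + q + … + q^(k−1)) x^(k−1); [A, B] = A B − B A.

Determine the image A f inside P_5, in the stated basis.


g(x) = 3

D f = 3x
D D f = 3
Δ f = 3x + 3/2
θ Δ f = 3x
θ f = 3x^2
Δ θ f = 6x + 3
[θ, Δ] f = -3x - 3
D_q [θ, Δ] f = -3
∇ D_q [θ, Δ] f = 0
Δ ∇ D_q [θ, Δ] f = 0
∇ Δ ∇ D_q [θ, Δ] f = 0
(D ∘ D + ∇ ∘ Δ ∘ ∇ ∘ D_q ∘ [θ, Δ]) f = 3


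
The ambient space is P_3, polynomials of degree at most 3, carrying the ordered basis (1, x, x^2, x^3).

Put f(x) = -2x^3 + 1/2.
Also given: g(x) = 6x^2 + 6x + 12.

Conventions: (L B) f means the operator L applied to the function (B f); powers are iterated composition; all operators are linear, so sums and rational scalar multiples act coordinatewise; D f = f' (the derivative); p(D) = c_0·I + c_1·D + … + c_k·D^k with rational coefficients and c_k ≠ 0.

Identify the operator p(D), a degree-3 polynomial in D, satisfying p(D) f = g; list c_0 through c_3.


D^0 f = -2x^3 + 1/2
D^1 f = -6x^2
D^2 f = -12x
D^3 f = -12
matching coefficients of g against c_0 f + c_1 Df + … from the top degree down determines the c_i
solution: c_0 = 0, c_1 = -1, c_2 = -1/2, c_3 = -1

p(D) = -D − (1/2)·D^2 − D^3, i.e. c_0 = 0, c_1 = -1, c_2 = -1/2, c_3 = -1


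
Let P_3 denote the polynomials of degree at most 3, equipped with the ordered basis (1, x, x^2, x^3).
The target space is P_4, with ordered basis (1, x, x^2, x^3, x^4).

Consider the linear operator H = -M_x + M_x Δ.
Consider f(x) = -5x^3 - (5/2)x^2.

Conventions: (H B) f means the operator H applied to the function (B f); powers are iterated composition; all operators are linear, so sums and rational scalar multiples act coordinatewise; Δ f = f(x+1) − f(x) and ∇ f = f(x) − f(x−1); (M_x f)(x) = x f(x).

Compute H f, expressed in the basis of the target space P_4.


M_x f = -5x^4 - (5/2)x^3
(-M_x) f = 5x^4 + (5/2)x^3
Δ f = -15x^2 - 20x - 15/2
M_x Δ f = -15x^3 - 20x^2 - (15/2)x
(-M_x + M_x Δ) f = 5x^4 - (25/2)x^3 - 20x^2 - (15/2)x

the result is g(x) = 5x^4 - (25/2)x^3 - 20x^2 - (15/2)x


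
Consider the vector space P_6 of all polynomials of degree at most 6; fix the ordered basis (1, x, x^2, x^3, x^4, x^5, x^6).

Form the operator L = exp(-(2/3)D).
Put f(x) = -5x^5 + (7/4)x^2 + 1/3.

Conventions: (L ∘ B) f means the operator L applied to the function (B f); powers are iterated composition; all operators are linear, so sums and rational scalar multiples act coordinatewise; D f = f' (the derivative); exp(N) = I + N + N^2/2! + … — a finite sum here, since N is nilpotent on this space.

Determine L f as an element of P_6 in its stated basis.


g(x) = -5x^5 + (50/3)x^4 - (200/9)x^3 + (1789/108)x^2 - (589/81)x + 430/243

order-1 term: (50/3)x^4 - (7/3)x
order-2 term: -(200/9)x^3 + 7/9
order-3 term: (400/27)x^2
order-4 term: -(400/81)x
order-5 term: 160/243
the series for exp(-(2/3)D) f terminates at order 5
exp(-(2/3)D) f = -5x^5 + (50/3)x^4 - (200/9)x^3 + (1789/108)x^2 - (589/81)x + 430/243


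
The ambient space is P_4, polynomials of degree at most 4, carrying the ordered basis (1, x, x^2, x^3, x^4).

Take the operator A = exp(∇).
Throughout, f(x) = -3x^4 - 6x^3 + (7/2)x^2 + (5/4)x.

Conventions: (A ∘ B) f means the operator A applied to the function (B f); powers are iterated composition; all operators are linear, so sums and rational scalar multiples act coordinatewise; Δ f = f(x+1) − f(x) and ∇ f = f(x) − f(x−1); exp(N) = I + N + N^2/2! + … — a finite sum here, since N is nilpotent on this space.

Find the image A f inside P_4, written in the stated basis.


the result is g(x) = -3x^4 - 18x^3 - (29/2)x^2 + (81/4)x + 17/4

order-1 term: -12x^3 + 13x - 21/4
order-2 term: -18x^2 + 18x + 1/2
order-3 term: -12x + 12
order-4 term: -3
the series for exp(∇) f terminates at order 4
exp(∇) f = -3x^4 - 18x^3 - (29/2)x^2 + (81/4)x + 17/4


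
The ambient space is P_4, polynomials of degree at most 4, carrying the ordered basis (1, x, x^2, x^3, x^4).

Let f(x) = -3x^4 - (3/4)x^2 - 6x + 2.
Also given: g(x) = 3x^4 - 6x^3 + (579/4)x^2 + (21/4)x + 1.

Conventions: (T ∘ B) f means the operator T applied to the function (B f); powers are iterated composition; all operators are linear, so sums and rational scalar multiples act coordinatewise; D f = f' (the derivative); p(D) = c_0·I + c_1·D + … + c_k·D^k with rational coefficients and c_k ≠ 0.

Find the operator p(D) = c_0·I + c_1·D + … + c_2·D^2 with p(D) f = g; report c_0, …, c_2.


D^0 f = -3x^4 - (3/4)x^2 - 6x + 2
D^1 f = -12x^3 - (3/2)x - 6
D^2 f = -36x^2 - 3/2
matching coefficients of g against c_0 f + c_1 Df + … from the top degree down determines the c_i
solution: c_0 = -1, c_1 = 1/2, c_2 = -4

p(D) = -I + (1/2)·D − 4·D^2, i.e. c_0 = -1, c_1 = 1/2, c_2 = -4


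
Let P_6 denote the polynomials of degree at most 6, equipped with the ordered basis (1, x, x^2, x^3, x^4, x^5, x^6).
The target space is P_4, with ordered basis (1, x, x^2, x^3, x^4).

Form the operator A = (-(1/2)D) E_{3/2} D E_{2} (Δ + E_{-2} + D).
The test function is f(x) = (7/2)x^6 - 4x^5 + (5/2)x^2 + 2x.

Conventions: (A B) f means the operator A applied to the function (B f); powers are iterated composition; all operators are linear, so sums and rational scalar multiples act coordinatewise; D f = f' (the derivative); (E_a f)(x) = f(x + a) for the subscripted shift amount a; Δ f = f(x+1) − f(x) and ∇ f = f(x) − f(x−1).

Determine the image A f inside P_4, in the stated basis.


Δ f = 21x^5 + (65/2)x^4 + 30x^3 + (25/2)x^2 + 6x + 4
E_{-2} f = (7/2)x^6 - 46x^5 + 250x^4 - 720x^3 + (2325/2)x^2 - 1000x + 358
D f = 21x^5 - 20x^4 + 5x + 2
(Δ + E_{-2} + D) f = (7/2)x^6 - 4x^5 + (525/2)x^4 - 690x^3 + 1175x^2 - 989x + 364
E_{2} (Δ + E_{-2} + D) f = (7/2)x^6 + 38x^5 + (865/2)x^4 + 1810x^3 + 3855x^2 + 4183x + 1862
D E_{2} (Δ + E_{-2} + D) f = 21x^5 + 190x^4 + 1730x^3 + 5430x^2 + 7710x + 4183
E_{3/2} D E_{2} (Δ + E_{-2} + D) f = 21x^5 + (695/2)x^4 + (6685/2)x^3 + (65955/4)x^2 + (620385/16)x + 1117619/32
D (E_{3/2} D E_{2}) (Δ + E_{-2} + D) f = 105x^4 + 1390x^3 + (20055/2)x^2 + (65955/2)x + 620385/16
(-(1/2)D) (E_{3/2} D E_{2}) (Δ + E_{-2} + D) f = -(105/2)x^4 - 695x^3 - (20055/4)x^2 - (65955/4)x - 620385/32

g(x) = -(105/2)x^4 - 695x^3 - (20055/4)x^2 - (65955/4)x - 620385/32


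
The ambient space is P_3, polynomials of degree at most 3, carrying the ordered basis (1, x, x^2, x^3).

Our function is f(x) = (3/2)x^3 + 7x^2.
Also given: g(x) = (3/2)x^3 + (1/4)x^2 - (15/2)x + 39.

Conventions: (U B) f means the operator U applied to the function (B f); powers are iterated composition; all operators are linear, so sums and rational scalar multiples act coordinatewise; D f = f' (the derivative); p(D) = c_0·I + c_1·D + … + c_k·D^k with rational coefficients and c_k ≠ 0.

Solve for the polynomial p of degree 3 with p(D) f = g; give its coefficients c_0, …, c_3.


c_0 = 1, c_1 = -3/2, c_2 = 3/2, c_3 = 2

D^0 f = (3/2)x^3 + 7x^2
D^1 f = (9/2)x^2 + 14x
D^2 f = 9x + 14
D^3 f = 9
matching coefficients of g against c_0 f + c_1 Df + … from the top degree down determines the c_i
solution: c_0 = 1, c_1 = -3/2, c_2 = 3/2, c_3 = 2


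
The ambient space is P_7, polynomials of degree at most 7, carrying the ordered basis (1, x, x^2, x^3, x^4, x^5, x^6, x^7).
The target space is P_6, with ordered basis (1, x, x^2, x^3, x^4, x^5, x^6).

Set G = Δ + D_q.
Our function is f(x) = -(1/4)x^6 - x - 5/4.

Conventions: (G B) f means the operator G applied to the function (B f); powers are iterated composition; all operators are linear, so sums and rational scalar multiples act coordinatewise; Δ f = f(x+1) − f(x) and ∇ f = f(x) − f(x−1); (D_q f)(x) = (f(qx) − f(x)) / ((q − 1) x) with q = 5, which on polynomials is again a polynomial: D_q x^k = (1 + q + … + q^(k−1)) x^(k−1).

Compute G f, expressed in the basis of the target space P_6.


g(x) = -978x^5 - (15/4)x^4 - 5x^3 - (15/4)x^2 - (3/2)x - 9/4

Δ f = -(3/2)x^5 - (15/4)x^4 - 5x^3 - (15/4)x^2 - (3/2)x - 5/4
D_q f = -(1953/2)x^5 - 1
(Δ + D_q) f = -978x^5 - (15/4)x^4 - 5x^3 - (15/4)x^2 - (3/2)x - 9/4


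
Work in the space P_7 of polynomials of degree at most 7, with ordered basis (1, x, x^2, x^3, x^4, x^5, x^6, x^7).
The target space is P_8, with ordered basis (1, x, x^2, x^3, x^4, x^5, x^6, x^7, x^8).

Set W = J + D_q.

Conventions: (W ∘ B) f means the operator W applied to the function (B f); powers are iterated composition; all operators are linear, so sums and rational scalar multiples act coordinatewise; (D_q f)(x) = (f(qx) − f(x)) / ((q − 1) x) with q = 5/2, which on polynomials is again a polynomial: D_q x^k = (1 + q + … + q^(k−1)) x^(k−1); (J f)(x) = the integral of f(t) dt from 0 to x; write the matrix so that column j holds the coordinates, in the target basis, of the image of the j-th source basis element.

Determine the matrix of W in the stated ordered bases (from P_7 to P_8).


the matrix is [[0, 1, 0, 0, 0, 0, 0, 0]; [1, 0, 7/2, 0, 0, 0, 0, 0]; [0, 1/2, 0, 39/4, 0, 0, 0, 0]; [0, 0, 1/3, 0, 203/8, 0, 0, 0]; [0, 0, 0, 1/4, 0, 1031/16, 0, 0]; [0, 0, 0, 0, 1/5, 0, 5187/32, 0]; [0, 0, 0, 0, 0, 1/6, 0, 25999/64]; [0, 0, 0, 0, 0, 0, 1/7, 0]; [0, 0, 0, 0, 0, 0, 0, 1/8]] (rows listed top to bottom)

image of 1: x
image of x: (1/2)x^2 + 1
image of x^2: (1/3)x^3 + (7/2)x
image of x^3: (1/4)x^4 + (39/4)x^2
image of x^4: (1/5)x^5 + (203/8)x^3
image of x^5: (1/6)x^6 + (1031/16)x^4
image of x^6: (1/7)x^7 + (5187/32)x^5
image of x^7: (1/8)x^8 + (25999/64)x^6
each image's coordinates form column j of the matrix


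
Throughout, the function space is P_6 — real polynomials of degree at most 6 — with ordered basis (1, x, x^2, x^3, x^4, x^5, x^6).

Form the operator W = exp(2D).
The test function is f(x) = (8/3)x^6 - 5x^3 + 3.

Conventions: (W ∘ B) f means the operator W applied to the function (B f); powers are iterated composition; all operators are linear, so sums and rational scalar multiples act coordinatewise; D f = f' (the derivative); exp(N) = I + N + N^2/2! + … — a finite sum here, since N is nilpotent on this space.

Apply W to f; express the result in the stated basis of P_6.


g(x) = (8/3)x^6 + 32x^5 + 160x^4 + (1265/3)x^3 + 610x^2 + 452x + 401/3

order-1 term: 32x^5 - 30x^2
order-2 term: 160x^4 - 60x
order-3 term: (1280/3)x^3 - 40
order-4 term: 640x^2
order-5 term: 512x
order-6 term: 512/3
the series for exp(2D) f terminates at order 6
exp(2D) f = (8/3)x^6 + 32x^5 + 160x^4 + (1265/3)x^3 + 610x^2 + 452x + 401/3


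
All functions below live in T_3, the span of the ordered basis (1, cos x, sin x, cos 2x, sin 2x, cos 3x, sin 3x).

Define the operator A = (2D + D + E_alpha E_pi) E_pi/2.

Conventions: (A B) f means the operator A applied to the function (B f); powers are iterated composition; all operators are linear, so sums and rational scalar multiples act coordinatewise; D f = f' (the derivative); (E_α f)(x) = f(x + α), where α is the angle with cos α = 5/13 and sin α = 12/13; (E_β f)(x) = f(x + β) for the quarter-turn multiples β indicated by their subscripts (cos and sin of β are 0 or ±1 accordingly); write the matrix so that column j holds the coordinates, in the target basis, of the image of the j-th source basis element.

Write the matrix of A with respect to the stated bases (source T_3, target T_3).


image of 1: 1
image of cos x: -(27/13)cos x + (5/13)sin x
image of sin x: -(5/13)cos x - (27/13)sin x
image of cos 2x: (119/169)cos 2x + (1134/169)sin 2x
image of sin 2x: -(1134/169)cos 2x + (119/169)sin 2x
image of cos 3x: (20601/2197)cos 3x + (2035/2197)sin 3x
image of sin 3x: -(2035/2197)cos 3x + (20601/2197)sin 3x
each image's coordinates form column j of the matrix

the matrix is [[1, 0, 0, 0, 0, 0, 0]; [0, -27/13, -5/13, 0, 0, 0, 0]; [0, 5/13, -27/13, 0, 0, 0, 0]; [0, 0, 0, 119/169, -1134/169, 0, 0]; [0, 0, 0, 1134/169, 119/169, 0, 0]; [0, 0, 0, 0, 0, 20601/2197, -2035/2197]; [0, 0, 0, 0, 0, 2035/2197, 20601/2197]] (rows listed top to bottom)


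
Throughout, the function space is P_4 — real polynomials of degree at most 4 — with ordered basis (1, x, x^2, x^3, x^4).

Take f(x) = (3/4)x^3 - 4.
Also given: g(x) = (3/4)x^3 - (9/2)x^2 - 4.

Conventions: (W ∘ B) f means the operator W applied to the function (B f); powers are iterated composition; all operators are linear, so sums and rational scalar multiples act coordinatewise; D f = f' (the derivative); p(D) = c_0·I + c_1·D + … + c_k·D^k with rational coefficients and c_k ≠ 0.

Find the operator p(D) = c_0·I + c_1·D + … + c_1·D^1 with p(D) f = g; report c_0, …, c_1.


c_0 = 1, c_1 = -2

D^0 f = (3/4)x^3 - 4
D^1 f = (9/4)x^2
matching coefficients of g against c_0 f + c_1 Df + … from the top degree down determines the c_i
solution: c_0 = 1, c_1 = -2


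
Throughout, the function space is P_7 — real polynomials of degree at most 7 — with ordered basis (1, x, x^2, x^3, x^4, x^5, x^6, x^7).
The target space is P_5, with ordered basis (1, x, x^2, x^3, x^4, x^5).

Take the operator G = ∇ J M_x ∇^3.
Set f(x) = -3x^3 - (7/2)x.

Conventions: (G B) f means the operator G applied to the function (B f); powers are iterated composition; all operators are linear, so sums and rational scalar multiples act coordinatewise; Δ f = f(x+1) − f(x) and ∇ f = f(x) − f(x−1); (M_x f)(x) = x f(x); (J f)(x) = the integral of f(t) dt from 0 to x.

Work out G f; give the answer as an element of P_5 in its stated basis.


the image equals g(x) = -18x + 9

∇ f = -9x^2 + 9x - 13/2
∇ ∇ f = -18x + 18
∇ ∇ ∇ f = -18
M_x ∇^3 f = -18x
J M_x ∇^3 f = -9x^2
∇ J M_x ∇^3 f = -18x + 9


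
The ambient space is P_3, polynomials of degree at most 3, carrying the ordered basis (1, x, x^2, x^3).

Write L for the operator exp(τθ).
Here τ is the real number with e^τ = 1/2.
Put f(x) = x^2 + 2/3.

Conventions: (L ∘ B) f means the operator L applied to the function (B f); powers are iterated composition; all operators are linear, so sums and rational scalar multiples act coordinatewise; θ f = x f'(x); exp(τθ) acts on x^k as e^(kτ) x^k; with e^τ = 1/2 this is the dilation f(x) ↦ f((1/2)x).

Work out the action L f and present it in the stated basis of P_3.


the image equals g(x) = (1/4)x^2 + 2/3

exp(τθ) x^k = e^(kτ) x^k; with e^τ = 1/2 this sends x^k to (1/2)^k x^k
x^2 ↦ 1/4 x^2
applying this coordinatewise to f: exp(τθ) f = (1/4)x^2 + 2/3


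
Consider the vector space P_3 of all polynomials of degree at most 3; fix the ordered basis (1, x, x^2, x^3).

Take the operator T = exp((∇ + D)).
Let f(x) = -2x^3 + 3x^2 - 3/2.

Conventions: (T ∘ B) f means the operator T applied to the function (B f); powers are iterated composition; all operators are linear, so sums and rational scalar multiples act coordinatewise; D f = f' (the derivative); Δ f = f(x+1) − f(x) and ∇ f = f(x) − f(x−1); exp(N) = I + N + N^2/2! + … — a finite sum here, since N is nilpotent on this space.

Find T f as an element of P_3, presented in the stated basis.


order-1 term: -12x^2 + 18x - 5
order-2 term: -24x + 24
order-3 term: -16
the series for exp((∇ + D)) f terminates at order 3
exp((∇ + D)) f = -2x^3 - 9x^2 - 6x + 3/2

the image equals g(x) = -2x^3 - 9x^2 - 6x + 3/2


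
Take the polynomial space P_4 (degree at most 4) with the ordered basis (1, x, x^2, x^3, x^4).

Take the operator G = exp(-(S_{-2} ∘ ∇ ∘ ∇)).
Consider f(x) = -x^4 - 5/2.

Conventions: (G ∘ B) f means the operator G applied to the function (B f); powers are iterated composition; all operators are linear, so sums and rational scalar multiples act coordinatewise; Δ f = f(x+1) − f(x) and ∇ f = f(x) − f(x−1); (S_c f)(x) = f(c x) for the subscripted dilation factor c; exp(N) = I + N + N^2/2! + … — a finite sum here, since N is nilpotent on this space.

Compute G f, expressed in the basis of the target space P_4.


order-1 term: 48x^2 + 48x + 14
order-2 term: -48
the series for exp(-(S_{-2} ∘ ∇ ∘ ∇)) f terminates at order 2
exp(-(S_{-2} ∘ ∇ ∘ ∇)) f = -x^4 + 48x^2 + 48x - 73/2

g(x) = -x^4 + 48x^2 + 48x - 73/2


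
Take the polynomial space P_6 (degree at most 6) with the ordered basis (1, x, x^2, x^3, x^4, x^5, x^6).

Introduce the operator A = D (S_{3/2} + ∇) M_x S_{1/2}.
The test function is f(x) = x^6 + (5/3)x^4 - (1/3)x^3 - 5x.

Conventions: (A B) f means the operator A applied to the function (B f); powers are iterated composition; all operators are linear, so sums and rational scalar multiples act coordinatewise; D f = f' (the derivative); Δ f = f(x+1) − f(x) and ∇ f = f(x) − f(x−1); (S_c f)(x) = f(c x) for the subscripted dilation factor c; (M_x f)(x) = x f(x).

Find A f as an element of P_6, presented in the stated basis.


S_{1/2} f = (1/64)x^6 + (5/48)x^4 - (1/24)x^3 - (5/2)x
M_x S_{1/2} f = (1/64)x^7 + (5/48)x^5 - (1/24)x^4 - (5/2)x^2
S_{3/2} (M_x S_{1/2}) f = (2187/8192)x^7 + (405/512)x^5 - (27/128)x^4 - (45/8)x^2
∇ (M_x S_{1/2}) f = (7/64)x^6 - (21/64)x^5 + (205/192)x^4 - (337/192)x^3 + (311/192)x^2 - (371/64)x + 511/192
(S_{3/2} + ∇) (M_x S_{1/2}) f = (2187/8192)x^7 + (7/64)x^6 + (237/512)x^5 + (329/384)x^4 - (337/192)x^3 - (769/192)x^2 - (371/64)x + 511/192
D (S_{3/2} + ∇) (M_x S_{1/2}) f = (15309/8192)x^6 + (21/32)x^5 + (1185/512)x^4 + (329/96)x^3 - (337/64)x^2 - (769/96)x - 371/64

g(x) = (15309/8192)x^6 + (21/32)x^5 + (1185/512)x^4 + (329/96)x^3 - (337/64)x^2 - (769/96)x - 371/64


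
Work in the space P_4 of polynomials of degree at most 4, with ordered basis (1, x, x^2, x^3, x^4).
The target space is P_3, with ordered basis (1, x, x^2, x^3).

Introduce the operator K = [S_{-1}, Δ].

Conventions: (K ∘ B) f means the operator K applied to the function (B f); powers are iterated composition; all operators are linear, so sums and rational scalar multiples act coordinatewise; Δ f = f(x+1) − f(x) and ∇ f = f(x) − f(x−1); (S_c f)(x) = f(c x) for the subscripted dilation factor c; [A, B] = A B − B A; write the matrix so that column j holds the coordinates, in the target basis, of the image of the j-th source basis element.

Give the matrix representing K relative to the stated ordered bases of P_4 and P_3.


image of 1: 0
image of x: 2
image of x^2: -4x
image of x^3: 6x^2 + 2
image of x^4: -8x^3 - 8x
each image's coordinates form column j of the matrix

the matrix is [[0, 2, 0, 2, 0]; [0, 0, -4, 0, -8]; [0, 0, 0, 6, 0]; [0, 0, 0, 0, -8]] (rows listed top to bottom)


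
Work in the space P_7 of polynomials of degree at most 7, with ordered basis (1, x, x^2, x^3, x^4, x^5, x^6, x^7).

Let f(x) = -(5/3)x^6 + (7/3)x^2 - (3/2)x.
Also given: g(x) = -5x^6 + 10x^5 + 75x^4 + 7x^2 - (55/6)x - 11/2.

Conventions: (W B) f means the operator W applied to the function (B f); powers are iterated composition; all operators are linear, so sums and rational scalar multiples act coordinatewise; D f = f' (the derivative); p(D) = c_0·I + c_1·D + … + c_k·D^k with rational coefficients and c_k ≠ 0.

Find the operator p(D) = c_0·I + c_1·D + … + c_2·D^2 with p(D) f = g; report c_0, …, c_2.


p(D) = 3·I − D − (3/2)·D^2, i.e. c_0 = 3, c_1 = -1, c_2 = -3/2

D^0 f = -(5/3)x^6 + (7/3)x^2 - (3/2)x
D^1 f = -10x^5 + (14/3)x - 3/2
D^2 f = -50x^4 + 14/3
matching coefficients of g against c_0 f + c_1 Df + … from the top degree down determines the c_i
solution: c_0 = 3, c_1 = -1, c_2 = -3/2


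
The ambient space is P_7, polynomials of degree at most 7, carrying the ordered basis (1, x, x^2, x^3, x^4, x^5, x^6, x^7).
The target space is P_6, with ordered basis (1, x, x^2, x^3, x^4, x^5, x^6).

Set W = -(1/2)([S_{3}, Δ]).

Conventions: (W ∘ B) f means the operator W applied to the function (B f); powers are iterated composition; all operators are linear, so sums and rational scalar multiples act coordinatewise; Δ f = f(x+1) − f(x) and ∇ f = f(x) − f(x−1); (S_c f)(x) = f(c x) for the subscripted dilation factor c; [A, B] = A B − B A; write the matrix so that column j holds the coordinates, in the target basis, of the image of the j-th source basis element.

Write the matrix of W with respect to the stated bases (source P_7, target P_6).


image of 1: 0
image of x: 1
image of x^2: 6x + 4
image of x^3: 27x^2 + 36x + 13
image of x^4: 108x^3 + 216x^2 + 156x + 40
image of x^5: 405x^4 + 1080x^3 + 1170x^2 + 600x + 121
image of x^6: 1458x^5 + 4860x^4 + 7020x^3 + 5400x^2 + 2178x + 364
image of x^7: 5103x^6 + 20412x^5 + 36855x^4 + 37800x^3 + 22869x^2 + 7644x + 1093
each image's coordinates form column j of the matrix

the matrix is [[0, 1, 4, 13, 40, 121, 364, 1093]; [0, 0, 6, 36, 156, 600, 2178, 7644]; [0, 0, 0, 27, 216, 1170, 5400, 22869]; [0, 0, 0, 0, 108, 1080, 7020, 37800]; [0, 0, 0, 0, 0, 405, 4860, 36855]; [0, 0, 0, 0, 0, 0, 1458, 20412]; [0, 0, 0, 0, 0, 0, 0, 5103]] (rows listed top to bottom)


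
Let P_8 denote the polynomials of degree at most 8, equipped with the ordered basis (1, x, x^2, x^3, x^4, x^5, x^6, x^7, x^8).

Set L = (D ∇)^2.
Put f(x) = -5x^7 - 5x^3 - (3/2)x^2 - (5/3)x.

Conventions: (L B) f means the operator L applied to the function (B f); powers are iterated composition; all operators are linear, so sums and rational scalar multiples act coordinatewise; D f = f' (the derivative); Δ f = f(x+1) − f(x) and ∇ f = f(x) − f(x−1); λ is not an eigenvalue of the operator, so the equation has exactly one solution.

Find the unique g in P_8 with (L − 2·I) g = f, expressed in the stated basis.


write g with unknown coordinates in the stated basis and equate coefficients in (L − 2·I) g = f
solving from the highest basis element down gives g = (5/2)x^7 + (2105/2)x^3 - (12597/4)x^2 + (22055/6)x - 1575
check: L g = 2100x^3 - 6300x^2 + 7350x - 3150
so L g − 2·g = -5x^7 - 5x^3 - (3/2)x^2 - (5/3)x = f ✓

the result is g(x) = (5/2)x^7 + (2105/2)x^3 - (12597/4)x^2 + (22055/6)x - 1575


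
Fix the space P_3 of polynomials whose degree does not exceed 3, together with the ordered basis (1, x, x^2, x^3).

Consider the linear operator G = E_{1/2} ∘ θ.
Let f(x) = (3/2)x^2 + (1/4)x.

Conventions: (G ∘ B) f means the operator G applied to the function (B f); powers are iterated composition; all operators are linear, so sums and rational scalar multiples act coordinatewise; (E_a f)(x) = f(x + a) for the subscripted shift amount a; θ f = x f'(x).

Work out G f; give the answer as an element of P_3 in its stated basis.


the image equals g(x) = 3x^2 + (13/4)x + 7/8

θ f = 3x^2 + (1/4)x
E_{1/2} θ f = 3x^2 + (13/4)x + 7/8


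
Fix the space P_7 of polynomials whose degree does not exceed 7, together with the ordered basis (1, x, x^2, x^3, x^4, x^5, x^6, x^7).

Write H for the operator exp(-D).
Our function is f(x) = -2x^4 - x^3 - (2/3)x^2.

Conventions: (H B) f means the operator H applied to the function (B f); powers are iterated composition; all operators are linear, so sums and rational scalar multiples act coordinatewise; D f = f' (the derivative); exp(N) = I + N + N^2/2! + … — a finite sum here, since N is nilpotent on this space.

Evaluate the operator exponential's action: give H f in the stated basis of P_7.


order-1 term: 8x^3 + 3x^2 + (4/3)x
order-2 term: -12x^2 - 3x - 2/3
order-3 term: 8x + 1
order-4 term: -2
the series for exp(-D) f terminates at order 4
exp(-D) f = -2x^4 + 7x^3 - (29/3)x^2 + (19/3)x - 5/3

g(x) = -2x^4 + 7x^3 - (29/3)x^2 + (19/3)x - 5/3


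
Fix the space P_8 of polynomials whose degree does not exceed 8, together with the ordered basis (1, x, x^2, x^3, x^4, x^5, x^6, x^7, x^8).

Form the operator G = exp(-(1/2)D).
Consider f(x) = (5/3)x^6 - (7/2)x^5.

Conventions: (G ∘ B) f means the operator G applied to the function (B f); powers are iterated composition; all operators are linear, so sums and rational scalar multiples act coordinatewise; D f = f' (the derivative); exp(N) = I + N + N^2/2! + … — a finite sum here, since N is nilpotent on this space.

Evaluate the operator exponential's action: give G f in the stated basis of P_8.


the result is g(x) = (5/3)x^6 - (17/2)x^5 + 15x^4 - (155/12)x^3 + (95/16)x^2 - (45/32)x + 13/96

order-1 term: -5x^5 + (35/4)x^4
order-2 term: (25/4)x^4 - (35/4)x^3
order-3 term: -(25/6)x^3 + (35/8)x^2
order-4 term: (25/16)x^2 - (35/32)x
order-5 term: -(5/16)x + 7/64
order-6 term: 5/192
the series for exp(-(1/2)D) f terminates at order 6
exp(-(1/2)D) f = (5/3)x^6 - (17/2)x^5 + 15x^4 - (155/12)x^3 + (95/16)x^2 - (45/32)x + 13/96


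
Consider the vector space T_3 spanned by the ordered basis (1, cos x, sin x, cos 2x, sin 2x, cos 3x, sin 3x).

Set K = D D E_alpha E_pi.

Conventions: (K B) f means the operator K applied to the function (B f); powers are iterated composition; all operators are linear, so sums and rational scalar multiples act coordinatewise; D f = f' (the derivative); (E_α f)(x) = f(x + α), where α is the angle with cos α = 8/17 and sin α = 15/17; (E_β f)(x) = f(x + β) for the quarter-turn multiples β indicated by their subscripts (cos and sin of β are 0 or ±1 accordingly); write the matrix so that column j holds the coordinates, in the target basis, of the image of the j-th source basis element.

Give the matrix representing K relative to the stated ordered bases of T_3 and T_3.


image of 1: 0
image of cos x: (8/17)cos x - (15/17)sin x
image of sin x: (15/17)cos x + (8/17)sin x
image of cos 2x: (644/289)cos 2x + (960/289)sin 2x
image of sin 2x: -(960/289)cos 2x + (644/289)sin 2x
image of cos 3x: -(43992/4913)cos 3x + (4455/4913)sin 3x
image of sin 3x: -(4455/4913)cos 3x - (43992/4913)sin 3x
each image's coordinates form column j of the matrix

the matrix is [[0, 0, 0, 0, 0, 0, 0]; [0, 8/17, 15/17, 0, 0, 0, 0]; [0, -15/17, 8/17, 0, 0, 0, 0]; [0, 0, 0, 644/289, -960/289, 0, 0]; [0, 0, 0, 960/289, 644/289, 0, 0]; [0, 0, 0, 0, 0, -43992/4913, -4455/4913]; [0, 0, 0, 0, 0, 4455/4913, -43992/4913]] (rows listed top to bottom)


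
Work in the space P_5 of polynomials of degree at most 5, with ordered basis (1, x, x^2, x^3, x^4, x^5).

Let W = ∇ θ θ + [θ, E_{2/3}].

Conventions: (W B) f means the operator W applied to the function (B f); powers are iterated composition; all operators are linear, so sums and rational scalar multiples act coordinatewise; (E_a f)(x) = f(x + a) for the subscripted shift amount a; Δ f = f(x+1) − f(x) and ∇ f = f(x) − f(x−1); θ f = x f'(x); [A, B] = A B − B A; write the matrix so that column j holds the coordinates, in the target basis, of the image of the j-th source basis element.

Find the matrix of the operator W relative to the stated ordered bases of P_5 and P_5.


image of 1: 0
image of x: 1/3
image of x^2: (20/3)x - 44/9
image of x^3: 25x^2 - (89/3)x + 73/9
image of x^4: (184/3)x^3 - (304/3)x^2 + (544/9)x - 1360/81
image of x^5: (365/3)x^4 - (2330/9)x^3 + (2170/9)x^2 - (10445/81)x + 5915/243
each image's coordinates form column j of the matrix

the matrix is [[0, 1/3, -44/9, 73/9, -1360/81, 5915/243]; [0, 0, 20/3, -89/3, 544/9, -10445/81]; [0, 0, 0, 25, -304/3, 2170/9]; [0, 0, 0, 0, 184/3, -2330/9]; [0, 0, 0, 0, 0, 365/3]; [0, 0, 0, 0, 0, 0]] (rows listed top to bottom)


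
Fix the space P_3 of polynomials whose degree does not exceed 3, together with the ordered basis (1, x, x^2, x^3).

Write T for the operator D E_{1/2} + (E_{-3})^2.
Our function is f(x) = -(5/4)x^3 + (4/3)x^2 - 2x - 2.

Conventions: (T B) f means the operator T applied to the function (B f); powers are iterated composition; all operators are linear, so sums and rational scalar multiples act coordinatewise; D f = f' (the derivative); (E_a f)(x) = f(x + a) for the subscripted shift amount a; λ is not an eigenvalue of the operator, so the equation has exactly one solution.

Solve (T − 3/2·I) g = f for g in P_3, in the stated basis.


g(x) = (5/2)x^3 - (233/3)x^2 + (6337/3)x - 335315/12

write g with unknown coordinates in the stated basis and equate coefficients in (T − 3/2·I) g = f
solving from the highest basis element down gives g = (5/2)x^3 - (233/3)x^2 + (6337/3)x - 335315/12
check: T g = (5/2)x^3 - (691/6)x^2 + (6333/2)x - 335331/8
so T g − 3/2·g = -(5/4)x^3 + (4/3)x^2 - 2x - 2 = f ✓


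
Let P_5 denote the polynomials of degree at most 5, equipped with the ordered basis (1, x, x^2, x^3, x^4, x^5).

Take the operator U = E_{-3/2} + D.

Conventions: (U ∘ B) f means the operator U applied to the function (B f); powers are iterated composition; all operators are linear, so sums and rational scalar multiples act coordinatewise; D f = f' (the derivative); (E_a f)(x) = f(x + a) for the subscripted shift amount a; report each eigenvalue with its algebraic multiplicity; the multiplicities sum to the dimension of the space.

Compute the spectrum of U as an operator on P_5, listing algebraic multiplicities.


λ = 1 (multiplicity 6)

image of 1: 1
image of x: x - 1/2
image of x^2: x^2 - x + 9/4
image of x^3: x^3 - (3/2)x^2 + (27/4)x - 27/8
image of x^4: x^4 - 2x^3 + (27/2)x^2 - (27/2)x + 81/16
image of x^5: x^5 - (5/2)x^4 + (45/2)x^3 - (135/4)x^2 + (405/16)x - 243/32
the matrix is upper triangular; its diagonal is (1, 1, 1, 1, 1, 1)
for a triangular matrix the eigenvalues are the diagonal entries, with algebraic multiplicity their repetition count


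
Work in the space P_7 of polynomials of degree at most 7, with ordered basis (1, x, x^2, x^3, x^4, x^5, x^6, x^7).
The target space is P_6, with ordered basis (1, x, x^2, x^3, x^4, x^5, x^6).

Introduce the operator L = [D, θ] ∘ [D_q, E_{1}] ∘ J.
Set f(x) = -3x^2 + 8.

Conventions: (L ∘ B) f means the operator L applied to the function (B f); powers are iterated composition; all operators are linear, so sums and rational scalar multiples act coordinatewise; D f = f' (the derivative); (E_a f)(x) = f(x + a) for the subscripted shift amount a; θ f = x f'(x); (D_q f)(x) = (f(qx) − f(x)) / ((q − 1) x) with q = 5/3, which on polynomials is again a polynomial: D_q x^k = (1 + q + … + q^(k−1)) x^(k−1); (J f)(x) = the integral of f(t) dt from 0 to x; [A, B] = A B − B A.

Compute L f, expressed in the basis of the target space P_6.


J f = -x^3 + 8x
E_{1} J f = -x^3 - 3x^2 + 5x + 7
D_q E_{1} J f = -(49/9)x^2 - 8x + 5
D_q J f = -(49/9)x^2 + 8
E_{1} D_q J f = -(49/9)x^2 - (98/9)x + 23/9
[D_q, E_{1}] J f = (26/9)x + 22/9
θ ([D_q, E_{1}] ∘ J) f = (26/9)x
D θ ([D_q, E_{1}] ∘ J) f = 26/9
D ([D_q, E_{1}] ∘ J) f = 26/9
θ D ([D_q, E_{1}] ∘ J) f = 0
[D, θ] ([D_q, E_{1}] ∘ J) f = 26/9

g(x) = 26/9


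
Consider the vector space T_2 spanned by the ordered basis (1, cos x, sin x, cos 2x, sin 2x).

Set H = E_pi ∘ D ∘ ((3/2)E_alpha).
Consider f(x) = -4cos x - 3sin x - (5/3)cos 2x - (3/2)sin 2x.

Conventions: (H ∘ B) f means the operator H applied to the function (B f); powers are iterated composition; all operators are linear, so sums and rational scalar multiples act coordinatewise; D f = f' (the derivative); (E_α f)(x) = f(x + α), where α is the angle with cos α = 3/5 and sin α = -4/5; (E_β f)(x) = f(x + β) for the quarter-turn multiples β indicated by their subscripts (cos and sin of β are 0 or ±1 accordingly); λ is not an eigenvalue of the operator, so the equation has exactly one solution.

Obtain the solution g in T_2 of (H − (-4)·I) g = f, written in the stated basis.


g(x) = -(278/173)cos x - (96/173)sin x - (1909/7206)cos 2x - (223/1201)sin 2x

write g with unknown coordinates in the stated basis and equate coefficients in (H − (-4)·I) g = f
solving from the highest basis element down gives g = -(278/173)cos x - (96/173)sin x - (1909/7206)cos 2x - (223/1201)sin 2x
check: H g = (420/173)cos x - (135/173)sin x - (729/1201)cos 2x - (1819/2402)sin 2x
so H g − (-4)·g = -4cos x - 3sin x - (5/3)cos 2x - (3/2)sin 2x = f ✓


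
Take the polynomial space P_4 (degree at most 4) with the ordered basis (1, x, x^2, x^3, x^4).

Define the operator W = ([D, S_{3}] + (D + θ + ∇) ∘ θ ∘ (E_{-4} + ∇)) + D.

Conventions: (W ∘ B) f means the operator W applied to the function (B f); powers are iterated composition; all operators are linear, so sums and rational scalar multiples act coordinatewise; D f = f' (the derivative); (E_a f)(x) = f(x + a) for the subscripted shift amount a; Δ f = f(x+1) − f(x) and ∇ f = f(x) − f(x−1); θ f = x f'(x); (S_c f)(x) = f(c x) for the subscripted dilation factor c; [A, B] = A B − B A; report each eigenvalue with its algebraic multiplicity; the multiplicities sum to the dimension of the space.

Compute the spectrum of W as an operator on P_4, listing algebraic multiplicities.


λ = 0 (multiplicity 1), λ = 1 (multiplicity 1), λ = 4 (multiplicity 1), λ = 9 (multiplicity 1), λ = 16 (multiplicity 1)

image of 1: 0
image of x: x + 5
image of x^2: 4x^2 + 16x - 14
image of x^3: 9x^3 + 39x^2 - 36x + 111
image of x^4: 16x^4 + 144x^3 + 120x^2 + 592x - 724
the matrix is upper triangular; its diagonal is (0, 1, 4, 9, 16)
for a triangular matrix the eigenvalues are the diagonal entries, with algebraic multiplicity their repetition count
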